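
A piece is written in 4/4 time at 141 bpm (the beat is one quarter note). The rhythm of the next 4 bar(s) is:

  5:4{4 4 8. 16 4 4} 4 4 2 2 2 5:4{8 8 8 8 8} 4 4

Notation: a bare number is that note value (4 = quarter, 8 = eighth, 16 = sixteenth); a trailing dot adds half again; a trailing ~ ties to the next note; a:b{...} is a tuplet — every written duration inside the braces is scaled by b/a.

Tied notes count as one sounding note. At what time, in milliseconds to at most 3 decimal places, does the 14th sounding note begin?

note 14 onset = 64/5b = 5446.809ms

1. 0.0ms @ 0 + 340.426ms (4/5)
2. 340.426ms @ 4/5 + 340.426ms (4/5)
3. 680.851ms @ 8/5 + 255.319ms (3/5)
4. 936.17ms @ 11/5 + 85.106ms (1/5)
5. 1021.277ms @ 12/5 + 340.426ms (4/5)
6. 1361.702ms @ 16/5 + 340.426ms (4/5)
7. 1702.128ms @ 4 + 425.532ms (1)
8. 2127.66ms @ 5 + 425.532ms (1)
9. 2553.191ms @ 6 + 851.064ms (2)
10. 3404.255ms @ 8 + 851.064ms (2)
11. 4255.319ms @ 10 + 851.064ms (2)
12. 5106.383ms @ 12 + 170.213ms (2/5)
13. 5276.596ms @ 62/5 + 170.213ms (2/5)
14. 5446.809ms @ 64/5 + 170.213ms (2/5)
15. 5617.021ms @ 66/5 + 170.213ms (2/5)
16. 5787.234ms @ 68/5 + 170.213ms (2/5)
17. 5957.447ms @ 14 + 425.532ms (1)
18. 6382.979ms @ 15 + 425.532ms (1)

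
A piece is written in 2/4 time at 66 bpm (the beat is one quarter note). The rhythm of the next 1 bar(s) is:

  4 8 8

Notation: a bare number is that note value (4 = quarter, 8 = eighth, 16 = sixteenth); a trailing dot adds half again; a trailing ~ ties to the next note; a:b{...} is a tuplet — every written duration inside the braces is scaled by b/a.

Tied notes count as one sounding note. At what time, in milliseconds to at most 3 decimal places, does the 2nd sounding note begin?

1. 0.0ms @ 0 + 909.091ms (1)
2. 909.091ms @ 1 + 454.545ms (1/2)
3. 1363.636ms @ 3/2 + 454.545ms (1/2)

note 2 onset = 1b = 909.091ms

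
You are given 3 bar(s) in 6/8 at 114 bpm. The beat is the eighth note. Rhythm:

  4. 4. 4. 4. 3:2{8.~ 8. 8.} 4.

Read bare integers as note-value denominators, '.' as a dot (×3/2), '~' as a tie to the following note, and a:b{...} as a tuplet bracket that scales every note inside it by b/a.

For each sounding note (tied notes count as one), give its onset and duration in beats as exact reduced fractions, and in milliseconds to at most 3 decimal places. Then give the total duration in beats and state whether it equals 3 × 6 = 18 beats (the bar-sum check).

1) 0.0ms=0b +1578.947ms=3b
2) 1578.947ms=3b +1578.947ms=3b
3) 3157.895ms=6b +1578.947ms=3b
4) 4736.842ms=9b +1578.947ms=3b
5) 6315.789ms=12b +1052.632ms=2b
6) 7368.421ms=14b +526.316ms=1b
7) 7894.737ms=15b +1578.947ms=3b
Σ=18b of 18 (114bpm 6/8) — PASS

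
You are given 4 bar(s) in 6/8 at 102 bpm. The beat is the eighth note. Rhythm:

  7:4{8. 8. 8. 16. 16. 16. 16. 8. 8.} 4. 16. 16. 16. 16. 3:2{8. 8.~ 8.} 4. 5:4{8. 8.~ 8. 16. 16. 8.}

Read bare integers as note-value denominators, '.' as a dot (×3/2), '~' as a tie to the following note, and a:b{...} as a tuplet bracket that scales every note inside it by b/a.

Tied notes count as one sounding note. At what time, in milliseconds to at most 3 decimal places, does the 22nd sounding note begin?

note 22 onset = 114/5b = 13411.765ms

1. 0.0ms @ 0 + 504.202ms (6/7)
2. 504.202ms @ 6/7 + 504.202ms (6/7)
3. 1008.403ms @ 12/7 + 504.202ms (6/7)
4. 1512.605ms @ 18/7 + 252.101ms (3/7)
5. 1764.706ms @ 3 + 252.101ms (3/7)
6. 2016.807ms @ 24/7 + 252.101ms (3/7)
7. 2268.908ms @ 27/7 + 252.101ms (3/7)
8. 2521.008ms @ 30/7 + 504.202ms (6/7)
9. 3025.21ms @ 36/7 + 504.202ms (6/7)
10. 3529.412ms @ 6 + 1764.706ms (3)
11. 5294.118ms @ 9 + 441.176ms (3/4)
12. 5735.294ms @ 39/4 + 441.176ms (3/4)
13. 6176.471ms @ 21/2 + 441.176ms (3/4)
14. 6617.647ms @ 45/4 + 441.176ms (3/4)
15. 7058.824ms @ 12 + 588.235ms (1)
16. 7647.059ms @ 13 + 1176.471ms (2)
17. 8823.529ms @ 15 + 1764.706ms (3)
18. 10588.235ms @ 18 + 705.882ms (6/5)
19. 11294.118ms @ 96/5 + 1411.765ms (12/5)
20. 12705.882ms @ 108/5 + 352.941ms (3/5)
21. 13058.824ms @ 111/5 + 352.941ms (3/5)
22. 13411.765ms @ 114/5 + 705.882ms (6/5)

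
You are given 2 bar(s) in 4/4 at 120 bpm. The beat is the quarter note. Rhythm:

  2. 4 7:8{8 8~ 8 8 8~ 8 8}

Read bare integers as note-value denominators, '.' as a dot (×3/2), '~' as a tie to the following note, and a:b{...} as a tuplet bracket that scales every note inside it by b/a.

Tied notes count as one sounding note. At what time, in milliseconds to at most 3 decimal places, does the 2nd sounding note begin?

note 2 onset = 3b = 1500.0ms

1. 0.0ms @ 0 + 1500.0ms (3)
2. 1500.0ms @ 3 + 500.0ms (1)
3. 2000.0ms @ 4 + 285.714ms (4/7)
4. 2285.714ms @ 32/7 + 571.429ms (8/7)
5. 2857.143ms @ 40/7 + 285.714ms (4/7)
6. 3142.857ms @ 44/7 + 571.429ms (8/7)
7. 3714.286ms @ 52/7 + 285.714ms (4/7)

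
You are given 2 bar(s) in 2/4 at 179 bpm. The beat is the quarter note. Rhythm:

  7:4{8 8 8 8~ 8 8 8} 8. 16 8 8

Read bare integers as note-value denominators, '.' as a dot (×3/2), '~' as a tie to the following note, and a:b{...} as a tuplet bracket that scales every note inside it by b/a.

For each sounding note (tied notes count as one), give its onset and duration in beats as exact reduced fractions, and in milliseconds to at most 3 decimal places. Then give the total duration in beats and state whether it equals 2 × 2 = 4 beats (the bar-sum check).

1) 0.0ms=0b +95.77ms=2/7b
2) 95.77ms=2/7b +95.77ms=2/7b
3) 191.54ms=4/7b +95.77ms=2/7b
4) 287.31ms=6/7b +191.54ms=4/7b
5) 478.851ms=10/7b +95.77ms=2/7b
6) 574.621ms=12/7b +95.77ms=2/7b
7) 670.391ms=2b +251.397ms=3/4b
8) 921.788ms=11/4b +83.799ms=1/4b
9) 1005.587ms=3b +167.598ms=1/2b
10) 1173.184ms=7/2b +167.598ms=1/2b
Σ=4b of 4 (179bpm 2/4) — PASS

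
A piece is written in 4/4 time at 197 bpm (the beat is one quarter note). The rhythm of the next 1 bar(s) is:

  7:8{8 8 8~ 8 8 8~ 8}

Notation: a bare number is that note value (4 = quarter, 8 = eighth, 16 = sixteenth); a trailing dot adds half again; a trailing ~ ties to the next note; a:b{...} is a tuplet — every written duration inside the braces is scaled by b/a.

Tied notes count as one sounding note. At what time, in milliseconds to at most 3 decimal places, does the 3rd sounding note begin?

note 3 onset = 8/7b = 348.078ms

1. 0.0ms @ 0 + 174.039ms (4/7)
2. 174.039ms @ 4/7 + 174.039ms (4/7)
3. 348.078ms @ 8/7 + 348.078ms (8/7)
4. 696.157ms @ 16/7 + 174.039ms (4/7)
5. 870.196ms @ 20/7 + 348.078ms (8/7)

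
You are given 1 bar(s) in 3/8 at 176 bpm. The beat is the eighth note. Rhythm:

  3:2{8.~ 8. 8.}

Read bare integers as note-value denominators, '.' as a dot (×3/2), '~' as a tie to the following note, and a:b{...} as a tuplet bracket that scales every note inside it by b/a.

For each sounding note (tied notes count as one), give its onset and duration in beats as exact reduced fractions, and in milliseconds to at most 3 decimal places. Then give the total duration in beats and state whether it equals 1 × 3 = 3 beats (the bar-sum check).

1) 0.0ms=0b +681.818ms=2b
2) 681.818ms=2b +340.909ms=1b
Σ=3b of 3 (176bpm 3/8) — PASS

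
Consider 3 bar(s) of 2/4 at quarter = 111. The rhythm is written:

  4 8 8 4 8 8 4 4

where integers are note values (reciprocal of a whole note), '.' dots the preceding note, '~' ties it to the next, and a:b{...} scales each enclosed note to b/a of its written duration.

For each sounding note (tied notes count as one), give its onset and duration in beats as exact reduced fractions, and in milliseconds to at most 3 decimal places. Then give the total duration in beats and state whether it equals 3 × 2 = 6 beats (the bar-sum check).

1) 0.0ms=0b +540.541ms=1b
2) 540.541ms=1b +270.27ms=1/2b
3) 810.811ms=3/2b +270.27ms=1/2b
4) 1081.081ms=2b +540.541ms=1b
5) 1621.622ms=3b +270.27ms=1/2b
6) 1891.892ms=7/2b +270.27ms=1/2b
7) 2162.162ms=4b +540.541ms=1b
8) 2702.703ms=5b +540.541ms=1b
Σ=6b of 6 (111bpm 2/4) — PASS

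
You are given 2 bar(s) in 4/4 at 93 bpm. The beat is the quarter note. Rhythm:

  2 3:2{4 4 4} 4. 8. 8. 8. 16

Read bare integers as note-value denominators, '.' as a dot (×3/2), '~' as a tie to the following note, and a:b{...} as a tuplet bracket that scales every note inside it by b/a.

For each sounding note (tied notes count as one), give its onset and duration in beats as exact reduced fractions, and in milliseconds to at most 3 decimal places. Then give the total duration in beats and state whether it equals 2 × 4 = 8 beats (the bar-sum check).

1) 0.0ms=0b +1290.323ms=2b
2) 1290.323ms=2b +430.108ms=2/3b
3) 1720.43ms=8/3b +430.108ms=2/3b
4) 2150.538ms=10/3b +430.108ms=2/3b
5) 2580.645ms=4b +967.742ms=3/2b
6) 3548.387ms=11/2b +483.871ms=3/4b
7) 4032.258ms=25/4b +483.871ms=3/4b
8) 4516.129ms=7b +483.871ms=3/4b
9) 5000.0ms=31/4b +161.29ms=1/4b
Σ=8b of 8 (93bpm 4/4) — PASS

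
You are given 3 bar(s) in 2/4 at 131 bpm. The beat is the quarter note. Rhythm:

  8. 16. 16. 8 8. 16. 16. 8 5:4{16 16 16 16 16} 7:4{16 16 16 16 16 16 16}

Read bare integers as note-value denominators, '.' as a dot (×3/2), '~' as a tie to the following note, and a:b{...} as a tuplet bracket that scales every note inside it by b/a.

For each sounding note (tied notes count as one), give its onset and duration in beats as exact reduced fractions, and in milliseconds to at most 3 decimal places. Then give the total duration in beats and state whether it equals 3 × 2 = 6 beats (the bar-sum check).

1) 0.0ms=0b +343.511ms=3/4b
2) 343.511ms=3/4b +171.756ms=3/8b
3) 515.267ms=9/8b +171.756ms=3/8b
4) 687.023ms=3/2b +229.008ms=1/2b
5) 916.031ms=2b +343.511ms=3/4b
6) 1259.542ms=11/4b +171.756ms=3/8b
7) 1431.298ms=25/8b +171.756ms=3/8b
8) 1603.053ms=7/2b +229.008ms=1/2b
9) 1832.061ms=4b +91.603ms=1/5b
10) 1923.664ms=21/5b +91.603ms=1/5b
11) 2015.267ms=22/5b +91.603ms=1/5b
12) 2106.87ms=23/5b +91.603ms=1/5b
13) 2198.473ms=24/5b +91.603ms=1/5b
14) 2290.076ms=5b +65.431ms=1/7b
15) 2355.507ms=36/7b +65.431ms=1/7b
16) 2420.938ms=37/7b +65.431ms=1/7b
17) 2486.369ms=38/7b +65.431ms=1/7b
18) 2551.799ms=39/7b +65.431ms=1/7b
19) 2617.23ms=40/7b +65.431ms=1/7b
20) 2682.661ms=41/7b +65.431ms=1/7b
Σ=6b of 6 (131bpm 2/4) — PASS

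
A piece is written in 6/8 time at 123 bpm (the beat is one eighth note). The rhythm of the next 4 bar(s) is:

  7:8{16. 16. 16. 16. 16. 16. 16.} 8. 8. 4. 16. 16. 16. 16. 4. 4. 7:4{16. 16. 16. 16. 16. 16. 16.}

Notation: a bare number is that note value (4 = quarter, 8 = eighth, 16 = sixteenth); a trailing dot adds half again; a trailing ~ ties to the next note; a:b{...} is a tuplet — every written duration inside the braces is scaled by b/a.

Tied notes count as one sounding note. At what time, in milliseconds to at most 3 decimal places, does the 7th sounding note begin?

1. 0.0ms @ 0 + 418.118ms (6/7)
2. 418.118ms @ 6/7 + 418.118ms (6/7)
3. 836.237ms @ 12/7 + 418.118ms (6/7)
4. 1254.355ms @ 18/7 + 418.118ms (6/7)
5. 1672.474ms @ 24/7 + 418.118ms (6/7)
6. 2090.592ms @ 30/7 + 418.118ms (6/7)
7. 2508.711ms @ 36/7 + 418.118ms (6/7)
8. 2926.829ms @ 6 + 731.707ms (3/2)
9. 3658.537ms @ 15/2 + 731.707ms (3/2)
10. 4390.244ms @ 9 + 1463.415ms (3)
11. 5853.659ms @ 12 + 365.854ms (3/4)
12. 6219.512ms @ 51/4 + 365.854ms (3/4)
13. 6585.366ms @ 27/2 + 365.854ms (3/4)
14. 6951.22ms @ 57/4 + 365.854ms (3/4)
15. 7317.073ms @ 15 + 1463.415ms (3)
16. 8780.488ms @ 18 + 1463.415ms (3)
17. 10243.902ms @ 21 + 209.059ms (3/7)
18. 10452.962ms @ 150/7 + 209.059ms (3/7)
19. 10662.021ms @ 153/7 + 209.059ms (3/7)
20. 10871.08ms @ 156/7 + 209.059ms (3/7)
21. 11080.139ms @ 159/7 + 209.059ms (3/7)
22. 11289.199ms @ 162/7 + 209.059ms (3/7)
23. 11498.258ms @ 165/7 + 209.059ms (3/7)

note 7 onset = 36/7b = 2508.711ms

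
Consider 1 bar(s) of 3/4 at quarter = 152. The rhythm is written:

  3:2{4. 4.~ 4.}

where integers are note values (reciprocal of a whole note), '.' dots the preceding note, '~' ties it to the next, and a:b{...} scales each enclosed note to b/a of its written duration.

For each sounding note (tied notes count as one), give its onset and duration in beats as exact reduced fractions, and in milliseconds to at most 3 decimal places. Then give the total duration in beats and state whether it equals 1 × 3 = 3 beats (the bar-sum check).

1) 0.0ms=0b +394.737ms=1b
2) 394.737ms=1b +789.474ms=2b
Σ=3b of 3 (152bpm 3/4) — PASS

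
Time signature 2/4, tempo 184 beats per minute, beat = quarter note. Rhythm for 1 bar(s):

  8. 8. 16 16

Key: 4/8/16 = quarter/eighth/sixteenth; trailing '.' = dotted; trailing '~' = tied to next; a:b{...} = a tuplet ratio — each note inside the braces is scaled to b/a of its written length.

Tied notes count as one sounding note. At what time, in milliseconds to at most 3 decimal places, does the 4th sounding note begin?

1. 0.0ms @ 0 + 244.565ms (3/4)
2. 244.565ms @ 3/4 + 244.565ms (3/4)
3. 489.13ms @ 3/2 + 81.522ms (1/4)
4. 570.652ms @ 7/4 + 81.522ms (1/4)

note 4 onset = 7/4b = 570.652ms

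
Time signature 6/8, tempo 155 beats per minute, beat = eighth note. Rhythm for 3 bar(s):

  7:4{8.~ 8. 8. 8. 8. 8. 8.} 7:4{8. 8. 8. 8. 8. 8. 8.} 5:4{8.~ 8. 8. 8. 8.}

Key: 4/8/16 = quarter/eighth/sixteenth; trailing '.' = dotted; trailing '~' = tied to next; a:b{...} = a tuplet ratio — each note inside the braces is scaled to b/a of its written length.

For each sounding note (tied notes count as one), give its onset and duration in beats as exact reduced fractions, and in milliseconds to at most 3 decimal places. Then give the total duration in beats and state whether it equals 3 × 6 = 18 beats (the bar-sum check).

1) 0.0ms=0b +663.594ms=12/7b
2) 663.594ms=12/7b +331.797ms=6/7b
3) 995.392ms=18/7b +331.797ms=6/7b
4) 1327.189ms=24/7b +331.797ms=6/7b
5) 1658.986ms=30/7b +331.797ms=6/7b
6) 1990.783ms=36/7b +331.797ms=6/7b
7) 2322.581ms=6b +331.797ms=6/7b
8) 2654.378ms=48/7b +331.797ms=6/7b
9) 2986.175ms=54/7b +331.797ms=6/7b
10) 3317.972ms=60/7b +331.797ms=6/7b
11) 3649.77ms=66/7b +331.797ms=6/7b
12) 3981.567ms=72/7b +331.797ms=6/7b
13) 4313.364ms=78/7b +331.797ms=6/7b
14) 4645.161ms=12b +929.032ms=12/5b
15) 5574.194ms=72/5b +464.516ms=6/5b
16) 6038.71ms=78/5b +464.516ms=6/5b
17) 6503.226ms=84/5b +464.516ms=6/5b
Σ=18b of 18 (155bpm 6/8) — PASS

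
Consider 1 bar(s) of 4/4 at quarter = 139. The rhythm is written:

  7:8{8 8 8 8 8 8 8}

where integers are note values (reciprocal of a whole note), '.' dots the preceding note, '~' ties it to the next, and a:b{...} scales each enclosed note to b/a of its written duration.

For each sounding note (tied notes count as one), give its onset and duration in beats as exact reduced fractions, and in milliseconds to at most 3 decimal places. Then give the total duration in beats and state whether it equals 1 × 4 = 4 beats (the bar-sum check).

1) 0.0ms=0b +246.66ms=4/7b
2) 246.66ms=4/7b +246.66ms=4/7b
3) 493.32ms=8/7b +246.66ms=4/7b
4) 739.979ms=12/7b +246.66ms=4/7b
5) 986.639ms=16/7b +246.66ms=4/7b
6) 1233.299ms=20/7b +246.66ms=4/7b
7) 1479.959ms=24/7b +246.66ms=4/7b
Σ=4b of 4 (139bpm 4/4) — PASS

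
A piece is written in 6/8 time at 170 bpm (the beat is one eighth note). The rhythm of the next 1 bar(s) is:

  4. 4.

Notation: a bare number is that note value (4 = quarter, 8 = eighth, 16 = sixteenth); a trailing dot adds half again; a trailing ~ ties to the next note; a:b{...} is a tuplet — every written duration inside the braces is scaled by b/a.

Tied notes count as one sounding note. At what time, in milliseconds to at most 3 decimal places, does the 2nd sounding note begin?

1. 0.0ms @ 0 + 1058.824ms (3)
2. 1058.824ms @ 3 + 1058.824ms (3)

note 2 onset = 3b = 1058.824ms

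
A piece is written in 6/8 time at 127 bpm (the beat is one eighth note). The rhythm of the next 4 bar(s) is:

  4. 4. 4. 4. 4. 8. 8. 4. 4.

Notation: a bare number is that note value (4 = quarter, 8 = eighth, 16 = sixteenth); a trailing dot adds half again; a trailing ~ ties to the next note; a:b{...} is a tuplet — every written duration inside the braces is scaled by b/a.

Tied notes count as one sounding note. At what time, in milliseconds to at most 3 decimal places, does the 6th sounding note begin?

note 6 onset = 15b = 7086.614ms

1. 0.0ms @ 0 + 1417.323ms (3)
2. 1417.323ms @ 3 + 1417.323ms (3)
3. 2834.646ms @ 6 + 1417.323ms (3)
4. 4251.969ms @ 9 + 1417.323ms (3)
5. 5669.291ms @ 12 + 1417.323ms (3)
6. 7086.614ms @ 15 + 708.661ms (3/2)
7. 7795.276ms @ 33/2 + 708.661ms (3/2)
8. 8503.937ms @ 18 + 1417.323ms (3)
9. 9921.26ms @ 21 + 1417.323ms (3)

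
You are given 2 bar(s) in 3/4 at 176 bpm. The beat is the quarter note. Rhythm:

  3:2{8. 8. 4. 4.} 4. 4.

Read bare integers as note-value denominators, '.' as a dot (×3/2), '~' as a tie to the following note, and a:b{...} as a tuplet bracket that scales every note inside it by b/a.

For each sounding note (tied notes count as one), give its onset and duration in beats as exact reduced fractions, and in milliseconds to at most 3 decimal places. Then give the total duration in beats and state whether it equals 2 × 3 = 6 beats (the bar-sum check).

1) 0.0ms=0b +170.455ms=1/2b
2) 170.455ms=1/2b +170.455ms=1/2b
3) 340.909ms=1b +340.909ms=1b
4) 681.818ms=2b +340.909ms=1b
5) 1022.727ms=3b +511.364ms=3/2b
6) 1534.091ms=9/2b +511.364ms=3/2b
Σ=6b of 6 (176bpm 3/4) — PASS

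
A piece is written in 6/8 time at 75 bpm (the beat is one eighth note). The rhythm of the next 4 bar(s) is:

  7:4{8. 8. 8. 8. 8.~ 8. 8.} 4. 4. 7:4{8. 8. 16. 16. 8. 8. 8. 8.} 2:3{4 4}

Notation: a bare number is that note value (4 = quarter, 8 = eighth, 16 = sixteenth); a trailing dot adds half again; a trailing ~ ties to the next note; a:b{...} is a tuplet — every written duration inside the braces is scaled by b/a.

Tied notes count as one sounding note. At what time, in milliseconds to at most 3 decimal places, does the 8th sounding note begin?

note 8 onset = 9b = 7200.0ms

1. 0.0ms @ 0 + 685.714ms (6/7)
2. 685.714ms @ 6/7 + 685.714ms (6/7)
3. 1371.429ms @ 12/7 + 685.714ms (6/7)
4. 2057.143ms @ 18/7 + 685.714ms (6/7)
5. 2742.857ms @ 24/7 + 1371.429ms (12/7)
6. 4114.286ms @ 36/7 + 685.714ms (6/7)
7. 4800.0ms @ 6 + 2400.0ms (3)
8. 7200.0ms @ 9 + 2400.0ms (3)
9. 9600.0ms @ 12 + 685.714ms (6/7)
10. 10285.714ms @ 90/7 + 685.714ms (6/7)
11. 10971.429ms @ 96/7 + 342.857ms (3/7)
12. 11314.286ms @ 99/7 + 342.857ms (3/7)
13. 11657.143ms @ 102/7 + 685.714ms (6/7)
14. 12342.857ms @ 108/7 + 685.714ms (6/7)
15. 13028.571ms @ 114/7 + 685.714ms (6/7)
16. 13714.286ms @ 120/7 + 685.714ms (6/7)
17. 14400.0ms @ 18 + 2400.0ms (3)
18. 16800.0ms @ 21 + 2400.0ms (3)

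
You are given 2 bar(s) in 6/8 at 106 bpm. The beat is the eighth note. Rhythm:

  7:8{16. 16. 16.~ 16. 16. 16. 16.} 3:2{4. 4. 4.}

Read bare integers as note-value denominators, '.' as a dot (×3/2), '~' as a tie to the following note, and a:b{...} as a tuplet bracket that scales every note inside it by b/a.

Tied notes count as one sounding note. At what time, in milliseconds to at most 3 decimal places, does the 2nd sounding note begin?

1. 0.0ms @ 0 + 485.175ms (6/7)
2. 485.175ms @ 6/7 + 485.175ms (6/7)
3. 970.35ms @ 12/7 + 970.35ms (12/7)
4. 1940.701ms @ 24/7 + 485.175ms (6/7)
5. 2425.876ms @ 30/7 + 485.175ms (6/7)
6. 2911.051ms @ 36/7 + 485.175ms (6/7)
7. 3396.226ms @ 6 + 1132.075ms (2)
8. 4528.302ms @ 8 + 1132.075ms (2)
9. 5660.377ms @ 10 + 1132.075ms (2)

note 2 onset = 6/7b = 485.175ms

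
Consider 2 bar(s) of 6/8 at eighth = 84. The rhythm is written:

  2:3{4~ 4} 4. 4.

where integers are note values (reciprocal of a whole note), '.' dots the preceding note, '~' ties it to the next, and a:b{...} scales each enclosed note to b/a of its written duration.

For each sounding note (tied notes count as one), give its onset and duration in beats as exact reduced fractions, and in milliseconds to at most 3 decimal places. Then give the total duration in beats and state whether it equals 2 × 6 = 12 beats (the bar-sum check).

1) 0.0ms=0b +4285.714ms=6b
2) 4285.714ms=6b +2142.857ms=3b
3) 6428.571ms=9b +2142.857ms=3b
Σ=12b of 12 (84bpm 6/8) — PASS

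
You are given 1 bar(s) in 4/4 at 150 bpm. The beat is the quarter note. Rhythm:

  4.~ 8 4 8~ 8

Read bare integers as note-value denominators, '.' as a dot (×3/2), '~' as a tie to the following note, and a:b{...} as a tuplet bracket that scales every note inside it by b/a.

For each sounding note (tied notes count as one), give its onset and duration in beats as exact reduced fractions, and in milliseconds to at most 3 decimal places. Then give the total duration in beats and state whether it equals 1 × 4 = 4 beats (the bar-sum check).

1) 0.0ms=0b +800.0ms=2b
2) 800.0ms=2b +400.0ms=1b
3) 1200.0ms=3b +400.0ms=1b
Σ=4b of 4 (150bpm 4/4) — PASS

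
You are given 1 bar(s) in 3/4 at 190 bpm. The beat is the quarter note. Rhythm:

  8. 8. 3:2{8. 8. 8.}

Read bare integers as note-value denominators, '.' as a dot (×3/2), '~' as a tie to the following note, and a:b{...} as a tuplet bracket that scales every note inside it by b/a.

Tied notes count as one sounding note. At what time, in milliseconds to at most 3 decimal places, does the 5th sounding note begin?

note 5 onset = 5/2b = 789.474ms

1. 0.0ms @ 0 + 236.842ms (3/4)
2. 236.842ms @ 3/4 + 236.842ms (3/4)
3. 473.684ms @ 3/2 + 157.895ms (1/2)
4. 631.579ms @ 2 + 157.895ms (1/2)
5. 789.474ms @ 5/2 + 157.895ms (1/2)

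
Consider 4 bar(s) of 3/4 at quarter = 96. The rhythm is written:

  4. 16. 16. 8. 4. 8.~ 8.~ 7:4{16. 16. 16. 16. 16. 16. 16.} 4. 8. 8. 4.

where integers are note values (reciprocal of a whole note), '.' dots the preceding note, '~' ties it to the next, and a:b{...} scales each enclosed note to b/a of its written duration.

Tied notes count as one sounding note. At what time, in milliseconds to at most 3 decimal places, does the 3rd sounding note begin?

1. 0.0ms @ 0 + 937.5ms (3/2)
2. 937.5ms @ 3/2 + 234.375ms (3/8)
3. 1171.875ms @ 15/8 + 234.375ms (3/8)
4. 1406.25ms @ 9/4 + 468.75ms (3/4)
5. 1875.0ms @ 3 + 937.5ms (3/2)
6. 2812.5ms @ 9/2 + 1071.429ms (12/7)
7. 3883.929ms @ 87/14 + 133.929ms (3/14)
8. 4017.857ms @ 45/7 + 133.929ms (3/14)
9. 4151.786ms @ 93/14 + 133.929ms (3/14)
10. 4285.714ms @ 48/7 + 133.929ms (3/14)
11. 4419.643ms @ 99/14 + 133.929ms (3/14)
12. 4553.571ms @ 51/7 + 133.929ms (3/14)
13. 4687.5ms @ 15/2 + 937.5ms (3/2)
14. 5625.0ms @ 9 + 468.75ms (3/4)
15. 6093.75ms @ 39/4 + 468.75ms (3/4)
16. 6562.5ms @ 21/2 + 937.5ms (3/2)

note 3 onset = 15/8b = 1171.875ms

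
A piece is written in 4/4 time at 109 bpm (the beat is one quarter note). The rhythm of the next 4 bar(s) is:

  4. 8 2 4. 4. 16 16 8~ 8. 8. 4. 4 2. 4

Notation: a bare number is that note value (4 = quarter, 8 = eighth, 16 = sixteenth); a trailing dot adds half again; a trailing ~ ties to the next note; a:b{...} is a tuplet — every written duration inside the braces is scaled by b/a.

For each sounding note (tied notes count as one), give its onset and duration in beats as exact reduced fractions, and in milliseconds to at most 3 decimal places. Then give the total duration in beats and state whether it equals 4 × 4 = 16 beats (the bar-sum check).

1) 0.0ms=0b +825.688ms=3/2b
2) 825.688ms=3/2b +275.229ms=1/2b
3) 1100.917ms=2b +1100.917ms=2b
4) 2201.835ms=4b +825.688ms=3/2b
5) 3027.523ms=11/2b +825.688ms=3/2b
6) 3853.211ms=7b +137.615ms=1/4b
7) 3990.826ms=29/4b +137.615ms=1/4b
8) 4128.44ms=15/2b +688.073ms=5/4b
9) 4816.514ms=35/4b +412.844ms=3/4b
10) 5229.358ms=19/2b +825.688ms=3/2b
11) 6055.046ms=11b +550.459ms=1b
12) 6605.505ms=12b +1651.376ms=3b
13) 8256.881ms=15b +550.459ms=1b
Σ=16b of 16 (109bpm 4/4) — PASS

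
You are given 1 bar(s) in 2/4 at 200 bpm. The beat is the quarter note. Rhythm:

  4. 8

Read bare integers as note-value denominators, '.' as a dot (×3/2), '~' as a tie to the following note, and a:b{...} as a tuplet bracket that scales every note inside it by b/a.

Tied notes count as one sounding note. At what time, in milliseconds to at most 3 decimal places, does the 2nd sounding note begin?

note 2 onset = 3/2b = 450.0ms

1. 0.0ms @ 0 + 450.0ms (3/2)
2. 450.0ms @ 3/2 + 150.0ms (1/2)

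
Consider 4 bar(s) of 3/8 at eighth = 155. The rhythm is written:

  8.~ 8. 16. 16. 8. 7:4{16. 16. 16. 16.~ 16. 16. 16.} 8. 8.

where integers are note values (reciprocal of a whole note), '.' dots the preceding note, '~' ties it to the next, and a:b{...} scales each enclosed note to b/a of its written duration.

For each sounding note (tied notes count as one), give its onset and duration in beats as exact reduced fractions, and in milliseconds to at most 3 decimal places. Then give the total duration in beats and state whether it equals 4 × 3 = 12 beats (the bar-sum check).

1) 0.0ms=0b +1161.29ms=3b
2) 1161.29ms=3b +290.323ms=3/4b
3) 1451.613ms=15/4b +290.323ms=3/4b
4) 1741.935ms=9/2b +580.645ms=3/2b
5) 2322.581ms=6b +165.899ms=3/7b
6) 2488.479ms=45/7b +165.899ms=3/7b
7) 2654.378ms=48/7b +165.899ms=3/7b
8) 2820.276ms=51/7b +331.797ms=6/7b
9) 3152.074ms=57/7b +165.899ms=3/7b
10) 3317.972ms=60/7b +165.899ms=3/7b
11) 3483.871ms=9b +580.645ms=3/2b
12) 4064.516ms=21/2b +580.645ms=3/2b
Σ=12b of 12 (155bpm 3/8) — PASS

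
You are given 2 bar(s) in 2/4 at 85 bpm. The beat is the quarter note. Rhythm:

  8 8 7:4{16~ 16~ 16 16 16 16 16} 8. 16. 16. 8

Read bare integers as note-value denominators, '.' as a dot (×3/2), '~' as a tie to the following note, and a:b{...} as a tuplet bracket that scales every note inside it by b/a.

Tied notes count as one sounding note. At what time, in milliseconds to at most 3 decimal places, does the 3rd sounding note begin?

1. 0.0ms @ 0 + 352.941ms (1/2)
2. 352.941ms @ 1/2 + 352.941ms (1/2)
3. 705.882ms @ 1 + 302.521ms (3/7)
4. 1008.403ms @ 10/7 + 100.84ms (1/7)
5. 1109.244ms @ 11/7 + 100.84ms (1/7)
6. 1210.084ms @ 12/7 + 100.84ms (1/7)
7. 1310.924ms @ 13/7 + 100.84ms (1/7)
8. 1411.765ms @ 2 + 529.412ms (3/4)
9. 1941.176ms @ 11/4 + 264.706ms (3/8)
10. 2205.882ms @ 25/8 + 264.706ms (3/8)
11. 2470.588ms @ 7/2 + 352.941ms (1/2)

note 3 onset = 1b = 705.882ms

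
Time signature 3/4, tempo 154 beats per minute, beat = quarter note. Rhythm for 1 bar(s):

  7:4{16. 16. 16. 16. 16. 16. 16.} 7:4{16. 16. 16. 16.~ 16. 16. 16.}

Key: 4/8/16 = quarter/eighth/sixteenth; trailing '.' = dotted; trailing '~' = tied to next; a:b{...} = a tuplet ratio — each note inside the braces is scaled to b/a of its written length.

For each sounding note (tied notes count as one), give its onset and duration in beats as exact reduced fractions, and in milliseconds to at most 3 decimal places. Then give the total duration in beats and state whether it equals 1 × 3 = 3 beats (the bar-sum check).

1) 0.0ms=0b +83.488ms=3/14b
2) 83.488ms=3/14b +83.488ms=3/14b
3) 166.976ms=3/7b +83.488ms=3/14b
4) 250.464ms=9/14b +83.488ms=3/14b
5) 333.952ms=6/7b +83.488ms=3/14b
6) 417.44ms=15/14b +83.488ms=3/14b
7) 500.928ms=9/7b +83.488ms=3/14b
8) 584.416ms=3/2b +83.488ms=3/14b
9) 667.904ms=12/7b +83.488ms=3/14b
10) 751.391ms=27/14b +83.488ms=3/14b
11) 834.879ms=15/7b +166.976ms=3/7b
12) 1001.855ms=18/7b +83.488ms=3/14b
13) 1085.343ms=39/14b +83.488ms=3/14b
Σ=3b of 3 (154bpm 3/4) — PASS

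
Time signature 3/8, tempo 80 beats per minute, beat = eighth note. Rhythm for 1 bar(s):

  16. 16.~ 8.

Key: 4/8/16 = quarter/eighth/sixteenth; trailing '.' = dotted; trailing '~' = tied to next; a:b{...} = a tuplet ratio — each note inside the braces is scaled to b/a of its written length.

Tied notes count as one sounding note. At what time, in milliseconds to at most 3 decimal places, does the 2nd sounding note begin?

1. 0.0ms @ 0 + 562.5ms (3/4)
2. 562.5ms @ 3/4 + 1687.5ms (9/4)

note 2 onset = 3/4b = 562.5ms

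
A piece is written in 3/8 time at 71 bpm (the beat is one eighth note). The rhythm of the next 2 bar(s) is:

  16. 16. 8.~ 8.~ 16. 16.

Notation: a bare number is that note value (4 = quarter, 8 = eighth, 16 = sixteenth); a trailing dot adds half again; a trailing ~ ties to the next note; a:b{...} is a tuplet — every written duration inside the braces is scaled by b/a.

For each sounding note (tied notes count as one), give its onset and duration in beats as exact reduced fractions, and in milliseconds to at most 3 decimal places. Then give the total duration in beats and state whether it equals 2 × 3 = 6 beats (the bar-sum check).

1) 0.0ms=0b +633.803ms=3/4b
2) 633.803ms=3/4b +633.803ms=3/4b
3) 1267.606ms=3/2b +3169.014ms=15/4b
4) 4436.62ms=21/4b +633.803ms=3/4b
Σ=6b of 6 (71bpm 3/8) — PASS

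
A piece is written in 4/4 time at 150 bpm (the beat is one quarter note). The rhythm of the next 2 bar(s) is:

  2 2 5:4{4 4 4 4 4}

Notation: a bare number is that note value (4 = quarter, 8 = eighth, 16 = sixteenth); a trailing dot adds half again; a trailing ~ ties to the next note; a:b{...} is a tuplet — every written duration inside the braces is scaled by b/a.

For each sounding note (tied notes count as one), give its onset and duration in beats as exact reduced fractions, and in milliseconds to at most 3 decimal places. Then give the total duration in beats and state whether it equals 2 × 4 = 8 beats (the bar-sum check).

1) 0.0ms=0b +800.0ms=2b
2) 800.0ms=2b +800.0ms=2b
3) 1600.0ms=4b +320.0ms=4/5b
4) 1920.0ms=24/5b +320.0ms=4/5b
5) 2240.0ms=28/5b +320.0ms=4/5b
6) 2560.0ms=32/5b +320.0ms=4/5b
7) 2880.0ms=36/5b +320.0ms=4/5b
Σ=8b of 8 (150bpm 4/4) — PASS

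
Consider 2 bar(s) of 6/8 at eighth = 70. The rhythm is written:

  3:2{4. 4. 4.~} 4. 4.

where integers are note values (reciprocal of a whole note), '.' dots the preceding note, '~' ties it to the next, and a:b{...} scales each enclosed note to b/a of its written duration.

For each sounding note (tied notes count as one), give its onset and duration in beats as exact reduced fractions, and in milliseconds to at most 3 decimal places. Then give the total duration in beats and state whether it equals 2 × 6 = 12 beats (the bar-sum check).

1) 0.0ms=0b +1714.286ms=2b
2) 1714.286ms=2b +1714.286ms=2b
3) 3428.571ms=4b +4285.714ms=5b
4) 7714.286ms=9b +2571.429ms=3b
Σ=12b of 12 (70bpm 6/8) — PASS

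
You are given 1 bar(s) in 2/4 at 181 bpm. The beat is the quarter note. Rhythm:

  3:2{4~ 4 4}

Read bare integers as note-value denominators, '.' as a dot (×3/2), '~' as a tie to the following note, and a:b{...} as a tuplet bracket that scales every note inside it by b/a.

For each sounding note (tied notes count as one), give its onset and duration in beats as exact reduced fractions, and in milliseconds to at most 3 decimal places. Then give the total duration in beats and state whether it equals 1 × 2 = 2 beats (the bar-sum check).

1) 0.0ms=0b +441.989ms=4/3b
2) 441.989ms=4/3b +220.994ms=2/3b
Σ=2b of 2 (181bpm 2/4) — PASS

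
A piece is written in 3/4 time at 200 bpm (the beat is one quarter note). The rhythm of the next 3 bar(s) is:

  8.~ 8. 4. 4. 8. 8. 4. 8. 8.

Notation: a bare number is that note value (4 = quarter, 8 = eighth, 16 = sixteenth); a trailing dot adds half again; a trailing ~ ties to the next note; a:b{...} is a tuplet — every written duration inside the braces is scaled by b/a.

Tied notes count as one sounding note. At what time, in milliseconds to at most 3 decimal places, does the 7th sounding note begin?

note 7 onset = 15/2b = 2250.0ms

1. 0.0ms @ 0 + 450.0ms (3/2)
2. 450.0ms @ 3/2 + 450.0ms (3/2)
3. 900.0ms @ 3 + 450.0ms (3/2)
4. 1350.0ms @ 9/2 + 225.0ms (3/4)
5. 1575.0ms @ 21/4 + 225.0ms (3/4)
6. 1800.0ms @ 6 + 450.0ms (3/2)
7. 2250.0ms @ 15/2 + 225.0ms (3/4)
8. 2475.0ms @ 33/4 + 225.0ms (3/4)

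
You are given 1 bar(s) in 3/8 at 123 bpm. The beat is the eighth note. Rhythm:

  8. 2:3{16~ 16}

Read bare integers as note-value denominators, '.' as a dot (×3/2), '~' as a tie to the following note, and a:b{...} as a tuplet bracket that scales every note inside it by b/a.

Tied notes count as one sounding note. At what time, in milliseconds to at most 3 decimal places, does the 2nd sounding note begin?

1. 0.0ms @ 0 + 731.707ms (3/2)
2. 731.707ms @ 3/2 + 731.707ms (3/2)

note 2 onset = 3/2b = 731.707ms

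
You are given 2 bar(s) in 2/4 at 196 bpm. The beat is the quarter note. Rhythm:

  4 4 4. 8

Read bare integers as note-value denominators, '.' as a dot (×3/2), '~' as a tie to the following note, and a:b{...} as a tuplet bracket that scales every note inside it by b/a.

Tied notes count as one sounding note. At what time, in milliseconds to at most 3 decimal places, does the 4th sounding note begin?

note 4 onset = 7/2b = 1071.429ms

1. 0.0ms @ 0 + 306.122ms (1)
2. 306.122ms @ 1 + 306.122ms (1)
3. 612.245ms @ 2 + 459.184ms (3/2)
4. 1071.429ms @ 7/2 + 153.061ms (1/2)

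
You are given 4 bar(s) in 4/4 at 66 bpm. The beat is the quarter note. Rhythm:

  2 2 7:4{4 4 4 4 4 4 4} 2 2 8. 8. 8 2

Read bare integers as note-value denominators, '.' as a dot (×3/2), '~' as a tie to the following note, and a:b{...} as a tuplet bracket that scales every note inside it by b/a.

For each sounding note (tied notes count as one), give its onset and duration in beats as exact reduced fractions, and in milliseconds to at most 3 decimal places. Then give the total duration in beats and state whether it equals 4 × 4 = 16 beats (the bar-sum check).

1) 0.0ms=0b +1818.182ms=2b
2) 1818.182ms=2b +1818.182ms=2b
3) 3636.364ms=4b +519.481ms=4/7b
4) 4155.844ms=32/7b +519.481ms=4/7b
5) 4675.325ms=36/7b +519.481ms=4/7b
6) 5194.805ms=40/7b +519.481ms=4/7b
7) 5714.286ms=44/7b +519.481ms=4/7b
8) 6233.766ms=48/7b +519.481ms=4/7b
9) 6753.247ms=52/7b +519.481ms=4/7b
10) 7272.727ms=8b +1818.182ms=2b
11) 9090.909ms=10b +1818.182ms=2b
12) 10909.091ms=12b +681.818ms=3/4b
13) 11590.909ms=51/4b +681.818ms=3/4b
14) 12272.727ms=27/2b +454.545ms=1/2b
15) 12727.273ms=14b +1818.182ms=2b
Σ=16b of 16 (66bpm 4/4) — PASS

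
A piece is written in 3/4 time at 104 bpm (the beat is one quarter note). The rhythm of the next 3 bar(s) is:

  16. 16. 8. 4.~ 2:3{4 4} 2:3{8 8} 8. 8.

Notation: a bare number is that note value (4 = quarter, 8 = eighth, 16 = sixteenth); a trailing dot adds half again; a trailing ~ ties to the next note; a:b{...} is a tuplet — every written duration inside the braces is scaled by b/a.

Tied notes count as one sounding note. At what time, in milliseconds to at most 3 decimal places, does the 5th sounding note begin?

note 5 onset = 9/2b = 2596.154ms

1. 0.0ms @ 0 + 216.346ms (3/8)
2. 216.346ms @ 3/8 + 216.346ms (3/8)
3. 432.692ms @ 3/4 + 432.692ms (3/4)
4. 865.385ms @ 3/2 + 1730.769ms (3)
5. 2596.154ms @ 9/2 + 865.385ms (3/2)
6. 3461.538ms @ 6 + 432.692ms (3/4)
7. 3894.231ms @ 27/4 + 432.692ms (3/4)
8. 4326.923ms @ 15/2 + 432.692ms (3/4)
9. 4759.615ms @ 33/4 + 432.692ms (3/4)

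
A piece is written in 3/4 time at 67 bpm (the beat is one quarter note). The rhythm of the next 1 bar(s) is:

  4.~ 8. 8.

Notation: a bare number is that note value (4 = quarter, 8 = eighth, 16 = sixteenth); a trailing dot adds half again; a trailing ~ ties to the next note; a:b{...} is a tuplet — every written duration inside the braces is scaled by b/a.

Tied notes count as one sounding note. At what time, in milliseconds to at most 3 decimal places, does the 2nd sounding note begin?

1. 0.0ms @ 0 + 2014.925ms (9/4)
2. 2014.925ms @ 9/4 + 671.642ms (3/4)

note 2 onset = 9/4b = 2014.925ms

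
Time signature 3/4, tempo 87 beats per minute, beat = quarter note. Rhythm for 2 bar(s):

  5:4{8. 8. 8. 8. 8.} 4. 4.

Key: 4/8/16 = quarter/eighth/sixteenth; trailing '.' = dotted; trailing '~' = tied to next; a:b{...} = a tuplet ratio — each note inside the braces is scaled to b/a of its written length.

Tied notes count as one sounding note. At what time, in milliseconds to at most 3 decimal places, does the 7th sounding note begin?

1. 0.0ms @ 0 + 413.793ms (3/5)
2. 413.793ms @ 3/5 + 413.793ms (3/5)
3. 827.586ms @ 6/5 + 413.793ms (3/5)
4. 1241.379ms @ 9/5 + 413.793ms (3/5)
5. 1655.172ms @ 12/5 + 413.793ms (3/5)
6. 2068.966ms @ 3 + 1034.483ms (3/2)
7. 3103.448ms @ 9/2 + 1034.483ms (3/2)

note 7 onset = 9/2b = 3103.448ms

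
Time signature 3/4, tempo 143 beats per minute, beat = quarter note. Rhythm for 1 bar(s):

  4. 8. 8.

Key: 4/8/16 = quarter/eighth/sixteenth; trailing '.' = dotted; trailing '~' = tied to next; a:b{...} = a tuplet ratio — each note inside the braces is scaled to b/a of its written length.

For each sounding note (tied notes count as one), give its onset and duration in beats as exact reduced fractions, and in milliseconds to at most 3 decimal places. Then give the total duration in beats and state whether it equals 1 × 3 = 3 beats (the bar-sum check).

1) 0.0ms=0b +629.371ms=3/2b
2) 629.371ms=3/2b +314.685ms=3/4b
3) 944.056ms=9/4b +314.685ms=3/4b
Σ=3b of 3 (143bpm 3/4) — PASS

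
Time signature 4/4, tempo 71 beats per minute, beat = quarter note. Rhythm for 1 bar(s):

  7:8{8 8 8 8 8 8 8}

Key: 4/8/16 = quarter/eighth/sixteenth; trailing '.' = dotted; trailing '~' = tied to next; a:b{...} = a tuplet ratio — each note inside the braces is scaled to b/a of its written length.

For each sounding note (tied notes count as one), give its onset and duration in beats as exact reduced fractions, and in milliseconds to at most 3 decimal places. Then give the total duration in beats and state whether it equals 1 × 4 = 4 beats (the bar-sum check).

1) 0.0ms=0b +482.897ms=4/7b
2) 482.897ms=4/7b +482.897ms=4/7b
3) 965.795ms=8/7b +482.897ms=4/7b
4) 1448.692ms=12/7b +482.897ms=4/7b
5) 1931.59ms=16/7b +482.897ms=4/7b
6) 2414.487ms=20/7b +482.897ms=4/7b
7) 2897.384ms=24/7b +482.897ms=4/7b
Σ=4b of 4 (71bpm 4/4) — PASS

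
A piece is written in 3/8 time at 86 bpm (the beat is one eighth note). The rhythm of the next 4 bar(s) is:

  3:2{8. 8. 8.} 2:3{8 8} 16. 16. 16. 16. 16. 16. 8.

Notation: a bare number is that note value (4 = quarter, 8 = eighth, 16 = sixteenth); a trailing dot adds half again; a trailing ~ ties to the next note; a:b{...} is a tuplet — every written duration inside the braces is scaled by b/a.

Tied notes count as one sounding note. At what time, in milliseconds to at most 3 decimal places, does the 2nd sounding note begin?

note 2 onset = 1b = 697.674ms

1. 0.0ms @ 0 + 697.674ms (1)
2. 697.674ms @ 1 + 697.674ms (1)
3. 1395.349ms @ 2 + 697.674ms (1)
4. 2093.023ms @ 3 + 1046.512ms (3/2)
5. 3139.535ms @ 9/2 + 1046.512ms (3/2)
6. 4186.047ms @ 6 + 523.256ms (3/4)
7. 4709.302ms @ 27/4 + 523.256ms (3/4)
8. 5232.558ms @ 15/2 + 523.256ms (3/4)
9. 5755.814ms @ 33/4 + 523.256ms (3/4)
10. 6279.07ms @ 9 + 523.256ms (3/4)
11. 6802.326ms @ 39/4 + 523.256ms (3/4)
12. 7325.581ms @ 21/2 + 1046.512ms (3/2)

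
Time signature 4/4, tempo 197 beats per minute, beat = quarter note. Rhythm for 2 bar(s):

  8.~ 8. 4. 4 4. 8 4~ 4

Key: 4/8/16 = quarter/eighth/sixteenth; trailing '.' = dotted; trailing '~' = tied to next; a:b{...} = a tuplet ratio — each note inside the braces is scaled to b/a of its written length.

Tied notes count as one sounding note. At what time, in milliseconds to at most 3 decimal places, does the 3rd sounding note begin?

note 3 onset = 3b = 913.706ms

1. 0.0ms @ 0 + 456.853ms (3/2)
2. 456.853ms @ 3/2 + 456.853ms (3/2)
3. 913.706ms @ 3 + 304.569ms (1)
4. 1218.274ms @ 4 + 456.853ms (3/2)
5. 1675.127ms @ 11/2 + 152.284ms (1/2)
6. 1827.411ms @ 6 + 609.137ms (2)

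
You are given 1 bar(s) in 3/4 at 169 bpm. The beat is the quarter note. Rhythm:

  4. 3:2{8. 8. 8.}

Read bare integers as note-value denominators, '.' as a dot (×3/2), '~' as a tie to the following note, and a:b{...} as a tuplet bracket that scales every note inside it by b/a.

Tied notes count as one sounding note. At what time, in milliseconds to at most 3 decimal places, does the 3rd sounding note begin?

1. 0.0ms @ 0 + 532.544ms (3/2)
2. 532.544ms @ 3/2 + 177.515ms (1/2)
3. 710.059ms @ 2 + 177.515ms (1/2)
4. 887.574ms @ 5/2 + 177.515ms (1/2)

note 3 onset = 2b = 710.059ms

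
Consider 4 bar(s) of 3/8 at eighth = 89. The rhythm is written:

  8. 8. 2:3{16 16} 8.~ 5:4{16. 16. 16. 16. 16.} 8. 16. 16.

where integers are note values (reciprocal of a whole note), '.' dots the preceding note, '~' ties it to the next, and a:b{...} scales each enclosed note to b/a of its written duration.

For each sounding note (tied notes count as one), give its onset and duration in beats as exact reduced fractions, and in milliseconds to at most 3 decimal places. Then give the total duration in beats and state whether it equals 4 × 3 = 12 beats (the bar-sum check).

1) 0.0ms=0b +1011.236ms=3/2b
2) 1011.236ms=3/2b +1011.236ms=3/2b
3) 2022.472ms=3b +505.618ms=3/4b
4) 2528.09ms=15/4b +505.618ms=3/4b
5) 3033.708ms=9/2b +1415.73ms=21/10b
6) 4449.438ms=33/5b +404.494ms=3/5b
7) 4853.933ms=36/5b +404.494ms=3/5b
8) 5258.427ms=39/5b +404.494ms=3/5b
9) 5662.921ms=42/5b +404.494ms=3/5b
10) 6067.416ms=9b +1011.236ms=3/2b
11) 7078.652ms=21/2b +505.618ms=3/4b
12) 7584.27ms=45/4b +505.618ms=3/4b
Σ=12b of 12 (89bpm 3/8) — PASS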